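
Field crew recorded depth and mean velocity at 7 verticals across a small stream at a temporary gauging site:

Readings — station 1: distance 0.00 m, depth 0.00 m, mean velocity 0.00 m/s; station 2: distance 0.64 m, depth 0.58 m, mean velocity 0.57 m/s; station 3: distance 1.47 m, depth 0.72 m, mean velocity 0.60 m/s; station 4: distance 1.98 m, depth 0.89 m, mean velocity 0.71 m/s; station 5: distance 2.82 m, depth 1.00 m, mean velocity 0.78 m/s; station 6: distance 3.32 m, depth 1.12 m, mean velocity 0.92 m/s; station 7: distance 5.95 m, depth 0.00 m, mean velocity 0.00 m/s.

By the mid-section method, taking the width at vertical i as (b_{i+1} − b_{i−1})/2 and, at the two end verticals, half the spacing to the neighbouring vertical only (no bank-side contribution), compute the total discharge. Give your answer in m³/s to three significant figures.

w_2 = (1.47 − 0.00)/2 = 0.735 m; q_2 = 0.57 × 0.58 × 0.735 = 0.2430 m³/s
w_3 = (1.98 − 0.64)/2 = 0.67 m; q_3 = 0.60 × 0.72 × 0.67 = 0.2894 m³/s
w_4 = (2.82 − 1.47)/2 = 0.675 m; q_4 = 0.71 × 0.89 × 0.675 = 0.4265 m³/s
w_5 = (3.32 − 1.98)/2 = 0.67 m; q_5 = 0.78 × 1.00 × 0.67 = 0.5226 m³/s
w_6 = (5.95 − 2.82)/2 = 1.565 m; q_6 = 0.92 × 1.12 × 1.565 = 1.613 m³/s
Stations 1, 7 contribute zero (depth or velocity is 0).
Q = Σ qᵢ = 3.094 m³/s

3.09 m³/s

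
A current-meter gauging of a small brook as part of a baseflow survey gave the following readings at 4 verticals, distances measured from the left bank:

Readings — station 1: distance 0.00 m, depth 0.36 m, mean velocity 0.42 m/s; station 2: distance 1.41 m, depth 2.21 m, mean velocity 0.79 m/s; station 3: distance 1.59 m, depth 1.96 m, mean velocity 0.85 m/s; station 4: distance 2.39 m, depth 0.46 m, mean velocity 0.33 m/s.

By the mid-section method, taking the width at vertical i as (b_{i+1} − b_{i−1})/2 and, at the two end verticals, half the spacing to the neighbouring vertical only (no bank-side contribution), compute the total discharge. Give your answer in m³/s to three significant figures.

w_1 = (1.41 − 0.00)/2 = 0.705 m; q_1 = 0.42 × 0.36 × 0.705 = 0.1066 m³/s
w_2 = (1.59 − 0.00)/2 = 0.795 m; q_2 = 0.79 × 2.21 × 0.795 = 1.388 m³/s
w_3 = (2.39 − 1.41)/2 = 0.49 m; q_3 = 0.85 × 1.96 × 0.49 = 0.8163 m³/s
w_4 = (2.39 − 1.59)/2 = 0.4 m; q_4 = 0.33 × 0.46 × 0.4 = 0.06072 m³/s
Q = Σ qᵢ = 2.372 m³/s

2.37 m³/s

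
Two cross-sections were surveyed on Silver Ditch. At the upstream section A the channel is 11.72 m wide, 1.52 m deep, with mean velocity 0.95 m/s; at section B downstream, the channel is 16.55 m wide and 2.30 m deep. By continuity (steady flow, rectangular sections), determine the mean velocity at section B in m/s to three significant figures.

0.445 m/s

Q = A₁V₁ = (11.72×1.52) × 0.95 = 16.92 m³/s
A₂ = 16.55 × 2.30 = 38.07 m²
V₂ = Q/A₂ = 16.92/38.07 = 0.4446 m/s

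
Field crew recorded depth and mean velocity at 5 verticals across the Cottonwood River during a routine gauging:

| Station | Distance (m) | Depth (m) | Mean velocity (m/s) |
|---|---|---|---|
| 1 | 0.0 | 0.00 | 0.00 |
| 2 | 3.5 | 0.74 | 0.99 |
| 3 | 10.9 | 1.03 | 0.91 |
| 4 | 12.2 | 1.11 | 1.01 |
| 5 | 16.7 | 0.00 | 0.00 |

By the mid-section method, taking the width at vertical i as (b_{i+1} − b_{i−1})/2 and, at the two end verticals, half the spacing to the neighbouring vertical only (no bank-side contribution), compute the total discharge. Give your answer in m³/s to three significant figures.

11.3 m³/s

w_2 = (10.9 − 0.0)/2 = 5.45 m; q_2 = 0.99 × 0.74 × 5.45 = 3.993 m³/s
w_3 = (12.2 − 3.5)/2 = 4.35 m; q_3 = 0.91 × 1.03 × 4.35 = 4.077 m³/s
w_4 = (16.7 − 10.9)/2 = 2.9 m; q_4 = 1.01 × 1.11 × 2.9 = 3.251 m³/s
Stations 1, 5 contribute zero (depth or velocity is 0).
Q = Σ qᵢ = 11.32 m³/s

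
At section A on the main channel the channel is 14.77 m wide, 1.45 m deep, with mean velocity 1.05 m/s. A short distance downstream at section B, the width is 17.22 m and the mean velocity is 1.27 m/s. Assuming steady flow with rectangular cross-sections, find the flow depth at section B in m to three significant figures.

Q = A₁V₁ = (14.77×1.45) × 1.05 = 22.49 m³/s
d₂ = Q/(b₂ V₂) = 22.49/(17.22×1.27) = 1.028 m

1.03 m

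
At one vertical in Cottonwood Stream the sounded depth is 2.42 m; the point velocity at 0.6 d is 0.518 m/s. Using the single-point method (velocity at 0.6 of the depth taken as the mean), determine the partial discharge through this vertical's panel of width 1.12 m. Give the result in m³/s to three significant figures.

v̄ = v₀.₆ = 0.518 m/s
q = v̄ × d × w = 0.5180 × 2.42 × 1.12 = 1.404 m³/s

1.40 m³/s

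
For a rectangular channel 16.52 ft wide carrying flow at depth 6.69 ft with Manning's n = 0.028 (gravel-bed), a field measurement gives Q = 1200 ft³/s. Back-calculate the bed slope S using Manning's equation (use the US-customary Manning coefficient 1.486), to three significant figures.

A = b·y = 16.52 × 6.69 = 110.5 ft²
P = b + 2y = 16.52 + 2×6.69 = 29.90 ft
R = A/P = 110.5/29.90 = 3.696 ft
S = (Q·n / (1.486·A·R^(2/3)))² = (1200×0.028 / (1.486×110.5×2.391))² = 0.007324

0.00732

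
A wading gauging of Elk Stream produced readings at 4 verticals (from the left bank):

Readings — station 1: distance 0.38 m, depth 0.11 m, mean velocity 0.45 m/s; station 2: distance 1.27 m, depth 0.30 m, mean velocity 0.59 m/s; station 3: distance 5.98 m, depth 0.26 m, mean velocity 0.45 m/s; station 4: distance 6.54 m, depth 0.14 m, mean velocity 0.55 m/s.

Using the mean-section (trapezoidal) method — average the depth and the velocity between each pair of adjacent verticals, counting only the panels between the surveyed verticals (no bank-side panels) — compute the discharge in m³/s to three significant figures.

0.837 m³/s

Panel 1-2: Δb = 0.89 m, d̄ = (0.11+0.30)/2 = 0.205, v̄ = (0.45+0.59)/2 = 0.52 → q = 0.89×0.205×0.52 = 0.09487 m³/s
Panel 2-3: Δb = 4.71 m, d̄ = (0.30+0.26)/2 = 0.28, v̄ = (0.59+0.45)/2 = 0.52 → q = 4.71×0.28×0.52 = 0.6858 m³/s
Panel 3-4: Δb = 0.56 m, d̄ = (0.26+0.14)/2 = 0.2, v̄ = (0.45+0.55)/2 = 0.5 → q = 0.56×0.2×0.5 = 0.05600 m³/s
Q = Σ q = 0.8367 m³/s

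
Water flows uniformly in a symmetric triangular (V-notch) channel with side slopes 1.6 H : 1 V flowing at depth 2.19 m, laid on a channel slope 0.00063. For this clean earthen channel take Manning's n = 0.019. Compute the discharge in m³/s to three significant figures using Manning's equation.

9.65 m³/s

A = z·y² = 1.6×2.19² = 7.674 m²
P = 2y√(1+z²) = 2×2.19×√(1+1.6²) = 8.264 m
R = A/P = 7.674/8.264 = 0.9286 m
Q = (1/n)·A·R^(2/3)·S^(1/2) = (1/0.019) × 7.674 × 0.9286^(2/3) × 0.00063^(1/2) = 9.649 m³/s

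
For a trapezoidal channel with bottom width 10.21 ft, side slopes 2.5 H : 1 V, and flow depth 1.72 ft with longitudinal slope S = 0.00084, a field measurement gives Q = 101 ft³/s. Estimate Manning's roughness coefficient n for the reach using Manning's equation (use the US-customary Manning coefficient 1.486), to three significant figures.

A = (b + z·y)·y = (10.21 + 2.5×1.72)×1.72 = 24.96 ft²
P = b + 2y√(1+z²) = 10.21 + 2×1.72×√(1+2.5²) = 19.47 ft
R = A/P = 24.96/19.47 = 1.282 ft
n = (1.486/Q)·A·R^(2/3)·S^(1/2) = (1.486/101) × 24.96 × 1.180 × 0.02898 = 0.01256

0.0126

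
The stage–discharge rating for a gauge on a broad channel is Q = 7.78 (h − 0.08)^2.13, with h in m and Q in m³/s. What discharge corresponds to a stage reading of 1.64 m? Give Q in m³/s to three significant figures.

Q = 7.78 × (1.64 − 0.08)^2.13 = 7.78 × 1.56^2.13 = 20.06 m³/s

20.1 m³/s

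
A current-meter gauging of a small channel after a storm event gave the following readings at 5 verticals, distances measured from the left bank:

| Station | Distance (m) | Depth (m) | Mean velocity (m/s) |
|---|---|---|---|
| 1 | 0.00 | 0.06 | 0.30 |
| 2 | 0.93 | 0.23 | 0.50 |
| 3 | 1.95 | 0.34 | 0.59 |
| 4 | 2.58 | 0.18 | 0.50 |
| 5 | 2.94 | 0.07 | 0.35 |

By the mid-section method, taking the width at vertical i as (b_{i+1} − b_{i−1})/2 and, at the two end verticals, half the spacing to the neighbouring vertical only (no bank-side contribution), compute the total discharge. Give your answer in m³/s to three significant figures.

w_1 = (0.93 − 0.00)/2 = 0.465 m; q_1 = 0.30 × 0.06 × 0.465 = 0.008370 m³/s
w_2 = (1.95 − 0.00)/2 = 0.975 m; q_2 = 0.50 × 0.23 × 0.975 = 0.1121 m³/s
w_3 = (2.58 − 0.93)/2 = 0.825 m; q_3 = 0.59 × 0.34 × 0.825 = 0.1655 m³/s
w_4 = (2.94 − 1.95)/2 = 0.495 m; q_4 = 0.50 × 0.18 × 0.495 = 0.04455 m³/s
w_5 = (2.94 − 2.58)/2 = 0.18 m; q_5 = 0.35 × 0.07 × 0.18 = 0.004410 m³/s
Q = Σ qᵢ = 0.3350 m³/s

0.335 m³/s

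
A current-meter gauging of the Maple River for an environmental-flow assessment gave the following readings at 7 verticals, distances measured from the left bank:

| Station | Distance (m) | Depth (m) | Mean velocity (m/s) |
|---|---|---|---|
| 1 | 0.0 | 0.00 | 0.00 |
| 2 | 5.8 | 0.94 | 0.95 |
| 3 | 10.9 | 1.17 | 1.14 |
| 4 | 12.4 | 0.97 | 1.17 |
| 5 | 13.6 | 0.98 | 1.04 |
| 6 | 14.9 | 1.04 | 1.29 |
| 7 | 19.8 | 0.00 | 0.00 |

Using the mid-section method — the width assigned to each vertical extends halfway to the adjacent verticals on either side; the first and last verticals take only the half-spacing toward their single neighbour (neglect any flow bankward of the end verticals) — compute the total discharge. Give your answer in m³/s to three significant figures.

w_2 = (10.9 − 0.0)/2 = 5.45 m; q_2 = 0.95 × 0.94 × 5.45 = 4.867 m³/s
w_3 = (12.4 − 5.8)/2 = 3.3 m; q_3 = 1.14 × 1.17 × 3.3 = 4.402 m³/s
w_4 = (13.6 − 10.9)/2 = 1.35 m; q_4 = 1.17 × 0.97 × 1.35 = 1.532 m³/s
w_5 = (14.9 − 12.4)/2 = 1.25 m; q_5 = 1.04 × 0.98 × 1.25 = 1.274 m³/s
w_6 = (19.8 − 13.6)/2 = 3.1 m; q_6 = 1.29 × 1.04 × 3.1 = 4.159 m³/s
Stations 1, 7 contribute zero (depth or velocity is 0).
Q = Σ qᵢ = 16.23 m³/s

16.2 m³/s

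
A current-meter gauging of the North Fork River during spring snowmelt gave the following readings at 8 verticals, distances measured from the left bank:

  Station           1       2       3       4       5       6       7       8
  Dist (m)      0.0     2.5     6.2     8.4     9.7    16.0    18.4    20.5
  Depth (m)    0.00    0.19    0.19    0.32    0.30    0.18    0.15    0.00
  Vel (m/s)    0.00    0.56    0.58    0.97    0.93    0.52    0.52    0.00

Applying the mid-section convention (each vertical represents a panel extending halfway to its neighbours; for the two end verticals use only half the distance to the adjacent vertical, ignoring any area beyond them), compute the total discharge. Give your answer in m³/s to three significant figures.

2.84 m³/s

w_2 = (6.2 − 0.0)/2 = 3.1 m; q_2 = 0.56 × 0.19 × 3.1 = 0.3298 m³/s
w_3 = (8.4 − 2.5)/2 = 2.95 m; q_3 = 0.58 × 0.19 × 2.95 = 0.3251 m³/s
w_4 = (9.7 − 6.2)/2 = 1.75 m; q_4 = 0.97 × 0.32 × 1.75 = 0.5432 m³/s
w_5 = (16.0 − 8.4)/2 = 3.8 m; q_5 = 0.93 × 0.30 × 3.8 = 1.060 m³/s
w_6 = (18.4 − 9.7)/2 = 4.35 m; q_6 = 0.52 × 0.18 × 4.35 = 0.4072 m³/s
w_7 = (20.5 − 16.0)/2 = 2.25 m; q_7 = 0.52 × 0.15 × 2.25 = 0.1755 m³/s
Stations 1, 8 contribute zero (depth or velocity is 0).
Q = Σ qᵢ = 2.841 m³/s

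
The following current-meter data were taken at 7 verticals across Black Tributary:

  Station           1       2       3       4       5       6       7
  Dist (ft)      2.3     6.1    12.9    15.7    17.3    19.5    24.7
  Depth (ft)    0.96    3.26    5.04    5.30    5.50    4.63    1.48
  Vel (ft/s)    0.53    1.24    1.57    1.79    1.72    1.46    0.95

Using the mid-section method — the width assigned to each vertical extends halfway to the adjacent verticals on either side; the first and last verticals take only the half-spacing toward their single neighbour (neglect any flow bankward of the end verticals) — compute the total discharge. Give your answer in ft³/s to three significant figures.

128 ft³/s

w_1 = (6.1 − 2.3)/2 = 1.9 ft; q_1 = 0.53 × 0.96 × 1.9 = 0.9667 ft³/s
w_2 = (12.9 − 2.3)/2 = 5.3 ft; q_2 = 1.24 × 3.26 × 5.3 = 21.42 ft³/s
w_3 = (15.7 − 6.1)/2 = 4.8 ft; q_3 = 1.57 × 5.04 × 4.8 = 37.98 ft³/s
w_4 = (17.3 − 12.9)/2 = 2.2 ft; q_4 = 1.79 × 5.30 × 2.2 = 20.87 ft³/s
w_5 = (19.5 − 15.7)/2 = 1.9 ft; q_5 = 1.72 × 5.50 × 1.9 = 17.97 ft³/s
w_6 = (24.7 − 17.3)/2 = 3.7 ft; q_6 = 1.46 × 4.63 × 3.7 = 25.01 ft³/s
w_7 = (24.7 − 19.5)/2 = 2.6 ft; q_7 = 0.95 × 1.48 × 2.6 = 3.656 ft³/s
Q = Σ qᵢ = 127.9 ft³/s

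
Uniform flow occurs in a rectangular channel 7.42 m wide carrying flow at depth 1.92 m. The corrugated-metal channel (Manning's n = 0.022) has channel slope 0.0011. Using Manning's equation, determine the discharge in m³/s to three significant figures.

A = b·y = 7.42 × 1.92 = 14.25 m²
P = b + 2y = 7.42 + 2×1.92 = 11.26 m
R = A/P = 14.25/11.26 = 1.265 m
Q = (1/n)·A·R^(2/3)·S^(1/2) = (1/0.022) × 14.25 × 1.265^(2/3) × 0.0011^(1/2) = 25.12 m³/s

25.1 m³/s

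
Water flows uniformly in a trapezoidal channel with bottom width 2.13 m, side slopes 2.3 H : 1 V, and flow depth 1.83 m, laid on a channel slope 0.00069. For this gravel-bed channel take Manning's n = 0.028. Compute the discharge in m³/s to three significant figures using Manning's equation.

A = (b + z·y)·y = (2.13 + 2.3×1.83)×1.83 = 11.60 m²
P = b + 2y√(1+z²) = 2.13 + 2×1.83×√(1+2.3²) = 11.31 m
R = A/P = 11.60/11.31 = 1.026 m
Q = (1/n)·A·R^(2/3)·S^(1/2) = (1/0.028) × 11.60 × 1.026^(2/3) × 0.00069^(1/2) = 11.07 m³/s

11.1 m³/s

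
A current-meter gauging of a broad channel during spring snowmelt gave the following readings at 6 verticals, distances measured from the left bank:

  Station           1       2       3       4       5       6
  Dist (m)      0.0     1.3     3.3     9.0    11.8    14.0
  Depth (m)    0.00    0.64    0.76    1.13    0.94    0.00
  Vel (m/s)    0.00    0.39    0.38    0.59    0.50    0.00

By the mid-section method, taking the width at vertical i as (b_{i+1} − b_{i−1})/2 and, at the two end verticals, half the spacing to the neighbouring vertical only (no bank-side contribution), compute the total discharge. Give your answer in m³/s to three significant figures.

w_2 = (3.3 − 0.0)/2 = 1.65 m; q_2 = 0.39 × 0.64 × 1.65 = 0.4118 m³/s
w_3 = (9.0 − 1.3)/2 = 3.85 m; q_3 = 0.38 × 0.76 × 3.85 = 1.112 m³/s
w_4 = (11.8 − 3.3)/2 = 4.25 m; q_4 = 0.59 × 1.13 × 4.25 = 2.833 m³/s
w_5 = (14.0 − 9.0)/2 = 2.5 m; q_5 = 0.50 × 0.94 × 2.5 = 1.175 m³/s
Stations 1, 6 contribute zero (depth or velocity is 0).
Q = Σ qᵢ = 5.532 m³/s

5.53 m³/s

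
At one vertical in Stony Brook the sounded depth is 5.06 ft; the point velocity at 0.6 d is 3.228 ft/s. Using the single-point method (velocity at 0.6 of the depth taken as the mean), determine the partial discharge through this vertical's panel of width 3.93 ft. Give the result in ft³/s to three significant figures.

v̄ = v₀.₆ = 3.228 ft/s
q = v̄ × d × w = 3.228 × 5.06 × 3.93 = 64.19 ft³/s

64.2 ft³/s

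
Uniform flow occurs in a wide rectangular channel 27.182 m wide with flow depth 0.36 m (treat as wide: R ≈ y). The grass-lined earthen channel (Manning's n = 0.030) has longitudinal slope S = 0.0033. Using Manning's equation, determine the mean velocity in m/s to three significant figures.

A = b·y = 27.182 × 0.36 = 9.786 m²
Wide channel: R ≈ y = 0.36 m
Q = (1/n)·A·R^(2/3)·S^(1/2) = (1/0.030) × 9.786 × 0.3600^(2/3) × 0.0033^(1/2) = 9.482 m³/s
V = Q/A = 9.482/9.786 = 0.9690 m/s

0.969 m/s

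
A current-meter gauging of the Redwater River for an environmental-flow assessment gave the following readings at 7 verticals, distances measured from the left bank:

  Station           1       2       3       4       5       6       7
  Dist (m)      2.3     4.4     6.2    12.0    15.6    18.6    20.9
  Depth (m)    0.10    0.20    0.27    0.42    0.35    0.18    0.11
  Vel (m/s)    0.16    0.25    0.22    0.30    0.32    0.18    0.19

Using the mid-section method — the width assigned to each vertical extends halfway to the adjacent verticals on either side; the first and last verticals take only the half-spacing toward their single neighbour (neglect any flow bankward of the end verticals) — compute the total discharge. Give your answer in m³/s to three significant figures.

w_1 = (4.4 − 2.3)/2 = 1.05 m; q_1 = 0.16 × 0.10 × 1.05 = 0.01680 m³/s
w_2 = (6.2 − 2.3)/2 = 1.95 m; q_2 = 0.25 × 0.20 × 1.95 = 0.09750 m³/s
w_3 = (12.0 − 4.4)/2 = 3.8 m; q_3 = 0.22 × 0.27 × 3.8 = 0.2257 m³/s
w_4 = (15.6 − 6.2)/2 = 4.7 m; q_4 = 0.30 × 0.42 × 4.7 = 0.5922 m³/s
w_5 = (18.6 − 12.0)/2 = 3.3 m; q_5 = 0.32 × 0.35 × 3.3 = 0.3696 m³/s
w_6 = (20.9 − 15.6)/2 = 2.65 m; q_6 = 0.18 × 0.18 × 2.65 = 0.08586 m³/s
w_7 = (20.9 − 18.6)/2 = 1.15 m; q_7 = 0.19 × 0.11 × 1.15 = 0.02404 m³/s
Q = Σ qᵢ = 1.412 m³/s

1.41 m³/s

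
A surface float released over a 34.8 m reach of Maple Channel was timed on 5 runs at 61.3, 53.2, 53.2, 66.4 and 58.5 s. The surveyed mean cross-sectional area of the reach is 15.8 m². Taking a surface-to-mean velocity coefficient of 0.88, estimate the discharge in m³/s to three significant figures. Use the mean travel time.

t̄ = (61.3 + 53.2 + 53.2 + 66.4 + 58.5) / 5 = 58.52 s
v_surface = L / t̄ = 34.8 / 58.52 = 0.5947 m/s
v_mean = 0.88 × 0.5947 = 0.5233 m/s
Q = A × v_mean = 15.8 × 0.5233 = 8.268 m³/s

8.27 m³/s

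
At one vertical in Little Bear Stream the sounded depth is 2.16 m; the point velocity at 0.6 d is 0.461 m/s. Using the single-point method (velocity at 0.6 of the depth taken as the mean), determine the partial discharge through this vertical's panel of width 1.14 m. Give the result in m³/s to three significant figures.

1.14 m³/s

v̄ = v₀.₆ = 0.461 m/s
q = v̄ × d × w = 0.4610 × 2.16 × 1.14 = 1.135 m³/s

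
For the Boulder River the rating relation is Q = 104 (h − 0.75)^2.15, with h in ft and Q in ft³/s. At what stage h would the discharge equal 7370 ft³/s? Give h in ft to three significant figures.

8.01 ft

h − h₀ = (Q/C)^(1/b) = (7370/104)^(1/2.15) = 7.255 ft
h = 0.75 + 7.255 = 8.005 ft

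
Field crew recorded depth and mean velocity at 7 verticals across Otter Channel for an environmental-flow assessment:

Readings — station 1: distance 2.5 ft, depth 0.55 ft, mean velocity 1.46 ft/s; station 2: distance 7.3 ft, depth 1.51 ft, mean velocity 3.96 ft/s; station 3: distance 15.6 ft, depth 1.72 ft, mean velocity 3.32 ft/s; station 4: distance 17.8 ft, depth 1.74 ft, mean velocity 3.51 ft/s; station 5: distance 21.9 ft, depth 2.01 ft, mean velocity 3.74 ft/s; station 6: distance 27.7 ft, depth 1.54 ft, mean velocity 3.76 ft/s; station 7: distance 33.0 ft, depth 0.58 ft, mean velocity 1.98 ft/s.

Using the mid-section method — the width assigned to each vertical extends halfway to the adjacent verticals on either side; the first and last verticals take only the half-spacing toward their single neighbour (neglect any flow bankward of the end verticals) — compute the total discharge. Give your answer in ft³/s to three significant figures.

w_1 = (7.3 − 2.5)/2 = 2.4 ft; q_1 = 1.46 × 0.55 × 2.4 = 1.927 ft³/s
w_2 = (15.6 − 2.5)/2 = 6.55 ft; q_2 = 3.96 × 1.51 × 6.55 = 39.17 ft³/s
w_3 = (17.8 − 7.3)/2 = 5.25 ft; q_3 = 3.32 × 1.72 × 5.25 = 29.98 ft³/s
w_4 = (21.9 − 15.6)/2 = 3.15 ft; q_4 = 3.51 × 1.74 × 3.15 = 19.24 ft³/s
w_5 = (27.7 − 17.8)/2 = 4.95 ft; q_5 = 3.74 × 2.01 × 4.95 = 37.21 ft³/s
w_6 = (33.0 − 21.9)/2 = 5.55 ft; q_6 = 3.76 × 1.54 × 5.55 = 32.14 ft³/s
w_7 = (33.0 − 27.7)/2 = 2.65 ft; q_7 = 1.98 × 0.58 × 2.65 = 3.043 ft³/s
Q = Σ qᵢ = 162.7 ft³/s

163 ft³/s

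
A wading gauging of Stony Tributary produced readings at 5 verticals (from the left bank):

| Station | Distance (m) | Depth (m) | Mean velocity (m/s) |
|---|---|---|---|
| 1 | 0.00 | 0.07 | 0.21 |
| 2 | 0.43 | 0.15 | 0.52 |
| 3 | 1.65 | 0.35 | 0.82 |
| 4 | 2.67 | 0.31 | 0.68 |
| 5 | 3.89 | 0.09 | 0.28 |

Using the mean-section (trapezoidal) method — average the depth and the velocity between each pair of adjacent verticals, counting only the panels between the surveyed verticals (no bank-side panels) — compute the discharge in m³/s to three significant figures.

0.591 m³/s

Panel 1-2: Δb = 0.43 m, d̄ = (0.07+0.15)/2 = 0.11, v̄ = (0.21+0.52)/2 = 0.365 → q = 0.43×0.11×0.365 = 0.01726 m³/s
Panel 2-3: Δb = 1.22 m, d̄ = (0.15+0.35)/2 = 0.25, v̄ = (0.52+0.82)/2 = 0.67 → q = 1.22×0.25×0.67 = 0.2044 m³/s
Panel 3-4: Δb = 1.02 m, d̄ = (0.35+0.31)/2 = 0.33, v̄ = (0.82+0.68)/2 = 0.75 → q = 1.02×0.33×0.75 = 0.2525 m³/s
Panel 4-5: Δb = 1.22 m, d̄ = (0.31+0.09)/2 = 0.2, v̄ = (0.68+0.28)/2 = 0.48 → q = 1.22×0.2×0.48 = 0.1171 m³/s
Q = Σ q = 0.5912 m³/s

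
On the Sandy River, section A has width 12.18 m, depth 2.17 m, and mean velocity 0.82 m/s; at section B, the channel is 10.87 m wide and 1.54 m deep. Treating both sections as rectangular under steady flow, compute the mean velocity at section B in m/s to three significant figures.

1.29 m/s

Q = A₁V₁ = (12.18×2.17) × 0.82 = 21.67 m³/s
A₂ = 10.87 × 1.54 = 16.74 m²
V₂ = Q/A₂ = 21.67/16.74 = 1.295 m/s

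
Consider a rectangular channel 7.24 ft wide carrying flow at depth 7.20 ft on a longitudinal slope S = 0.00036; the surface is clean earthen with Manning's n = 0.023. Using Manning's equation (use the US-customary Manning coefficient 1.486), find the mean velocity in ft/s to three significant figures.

A = b·y = 7.24 × 7.20 = 52.13 ft²
P = b + 2y = 7.24 + 2×7.20 = 21.64 ft
R = A/P = 52.13/21.64 = 2.409 ft
Q = (1.486/n)·A·R^(2/3)·S^(1/2) = (1.486/0.023) × 52.13 × 2.409^(2/3) × 0.00036^(1/2) = 114.8 ft³/s
V = Q/A = 114.8/52.13 = 2.203 ft/s

2.20 ft/s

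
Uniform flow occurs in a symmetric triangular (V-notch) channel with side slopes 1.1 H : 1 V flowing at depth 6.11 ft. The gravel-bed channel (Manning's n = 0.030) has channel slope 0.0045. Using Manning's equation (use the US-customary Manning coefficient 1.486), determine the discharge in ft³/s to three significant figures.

235 ft³/s

A = z·y² = 1.1×6.11² = 41.07 ft²
P = 2y√(1+z²) = 2×6.11×√(1+1.1²) = 18.17 ft
R = A/P = 41.07/18.17 = 2.261 ft
Q = (1.486/n)·A·R^(2/3)·S^(1/2) = (1.486/0.030) × 41.07 × 2.261^(2/3) × 0.0045^(1/2) = 235.0 ft³/s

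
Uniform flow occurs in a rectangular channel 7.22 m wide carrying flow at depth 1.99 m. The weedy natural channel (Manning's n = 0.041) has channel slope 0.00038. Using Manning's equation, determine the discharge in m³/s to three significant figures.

A = b·y = 7.22 × 1.99 = 14.37 m²
P = b + 2y = 7.22 + 2×1.99 = 11.20 m
R = A/P = 14.37/11.20 = 1.283 m
Q = (1/n)·A·R^(2/3)·S^(1/2) = (1/0.041) × 14.37 × 1.283^(2/3) × 0.00038^(1/2) = 8.065 m³/s

8.07 m³/s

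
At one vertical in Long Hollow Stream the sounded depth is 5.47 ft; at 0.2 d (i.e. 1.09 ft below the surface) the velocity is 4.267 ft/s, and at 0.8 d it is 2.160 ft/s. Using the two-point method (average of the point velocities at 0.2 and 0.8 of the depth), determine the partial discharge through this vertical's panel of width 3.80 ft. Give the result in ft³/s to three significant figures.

v̄ = (4.267 + 2.160) / 2 = 3.214 ft/s
q = v̄ × d × w = 3.214 × 5.47 × 3.80 = 66.80 ft³/s

66.8 ft³/s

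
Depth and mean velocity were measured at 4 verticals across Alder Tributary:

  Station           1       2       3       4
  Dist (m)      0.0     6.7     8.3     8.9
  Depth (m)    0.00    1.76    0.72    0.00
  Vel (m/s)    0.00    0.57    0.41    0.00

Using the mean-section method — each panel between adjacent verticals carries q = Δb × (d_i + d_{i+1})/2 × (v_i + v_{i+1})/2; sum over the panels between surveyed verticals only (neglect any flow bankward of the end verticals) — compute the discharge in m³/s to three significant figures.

2.70 m³/s

Panel 1-2: Δb = 6.7 m, d̄ = (0.00+1.76)/2 = 0.88, v̄ = (0.00+0.57)/2 = 0.285 → q = 6.7×0.88×0.285 = 1.680 m³/s
Panel 2-3: Δb = 1.6 m, d̄ = (1.76+0.72)/2 = 1.24, v̄ = (0.57+0.41)/2 = 0.49 → q = 1.6×1.24×0.49 = 0.9722 m³/s
Panel 3-4: Δb = 0.6 m, d̄ = (0.72+0.00)/2 = 0.36, v̄ = (0.41+0.00)/2 = 0.205 → q = 0.6×0.36×0.205 = 0.04428 m³/s
Q = Σ q = 2.697 m³/s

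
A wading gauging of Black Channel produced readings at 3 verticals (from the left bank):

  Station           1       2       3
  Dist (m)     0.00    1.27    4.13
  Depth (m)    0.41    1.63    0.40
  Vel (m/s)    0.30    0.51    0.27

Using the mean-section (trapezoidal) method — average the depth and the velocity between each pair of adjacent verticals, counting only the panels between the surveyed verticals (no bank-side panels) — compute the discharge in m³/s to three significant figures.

Panel 1-2: Δb = 1.27 m, d̄ = (0.41+1.63)/2 = 1.02, v̄ = (0.30+0.51)/2 = 0.405 → q = 1.27×1.02×0.405 = 0.5246 m³/s
Panel 2-3: Δb = 2.86 m, d̄ = (1.63+0.40)/2 = 1.015, v̄ = (0.51+0.27)/2 = 0.39 → q = 2.86×1.015×0.39 = 1.132 m³/s
Q = Σ q = 1.657 m³/s

1.66 m³/s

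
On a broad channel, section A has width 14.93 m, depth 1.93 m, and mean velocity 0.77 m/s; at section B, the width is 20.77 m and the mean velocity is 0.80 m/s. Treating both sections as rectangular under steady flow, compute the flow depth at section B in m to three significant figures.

1.34 m

Q = A₁V₁ = (14.93×1.93) × 0.77 = 22.19 m³/s
d₂ = Q/(b₂ V₂) = 22.19/(20.77×0.80) = 1.335 m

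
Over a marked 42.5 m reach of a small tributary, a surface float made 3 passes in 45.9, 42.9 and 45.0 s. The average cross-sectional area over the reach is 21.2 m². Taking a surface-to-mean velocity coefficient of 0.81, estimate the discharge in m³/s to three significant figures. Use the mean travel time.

t̄ = (45.9 + 42.9 + 45.0) / 3 = 44.6 s
v_surface = L / t̄ = 42.5 / 44.6 = 0.9529 m/s
v_mean = 0.81 × 0.9529 = 0.7719 m/s
Q = A × v_mean = 21.2 × 0.7719 = 16.36 m³/s

16.4 m³/s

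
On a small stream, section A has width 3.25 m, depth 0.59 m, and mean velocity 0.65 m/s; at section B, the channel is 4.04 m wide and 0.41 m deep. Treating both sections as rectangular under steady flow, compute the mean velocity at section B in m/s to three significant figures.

0.752 m/s

Q = A₁V₁ = (3.25×0.59) × 0.65 = 1.246 m³/s
A₂ = 4.04 × 0.41 = 1.656 m²
V₂ = Q/A₂ = 1.246/1.656 = 0.7525 m/s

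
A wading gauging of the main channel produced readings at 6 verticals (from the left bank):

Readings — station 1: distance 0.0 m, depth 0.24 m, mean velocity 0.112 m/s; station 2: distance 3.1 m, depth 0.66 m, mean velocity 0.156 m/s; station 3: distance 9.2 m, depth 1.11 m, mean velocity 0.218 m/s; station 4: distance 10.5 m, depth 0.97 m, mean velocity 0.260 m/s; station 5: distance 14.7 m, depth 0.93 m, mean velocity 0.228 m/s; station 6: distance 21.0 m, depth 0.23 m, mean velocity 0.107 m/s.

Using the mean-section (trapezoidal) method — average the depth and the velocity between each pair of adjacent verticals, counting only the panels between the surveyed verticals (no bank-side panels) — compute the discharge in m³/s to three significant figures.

Panel 1-2: Δb = 3.1 m, d̄ = (0.24+0.66)/2 = 0.45, v̄ = (0.112+0.156)/2 = 0.134 → q = 3.1×0.45×0.134 = 0.1869 m³/s
Panel 2-3: Δb = 6.1 m, d̄ = (0.66+1.11)/2 = 0.885, v̄ = (0.156+0.218)/2 = 0.187 → q = 6.1×0.885×0.187 = 1.010 m³/s
Panel 3-4: Δb = 1.3 m, d̄ = (1.11+0.97)/2 = 1.04, v̄ = (0.218+0.260)/2 = 0.239 → q = 1.3×1.04×0.239 = 0.3231 m³/s
Panel 4-5: Δb = 4.2 m, d̄ = (0.97+0.93)/2 = 0.95, v̄ = (0.260+0.228)/2 = 0.244 → q = 4.2×0.95×0.244 = 0.9736 m³/s
Panel 5-6: Δb = 6.3 m, d̄ = (0.93+0.23)/2 = 0.58, v̄ = (0.228+0.107)/2 = 0.1675 → q = 6.3×0.58×0.1675 = 0.6120 m³/s
Q = Σ q = 3.105 m³/s

3.11 m³/s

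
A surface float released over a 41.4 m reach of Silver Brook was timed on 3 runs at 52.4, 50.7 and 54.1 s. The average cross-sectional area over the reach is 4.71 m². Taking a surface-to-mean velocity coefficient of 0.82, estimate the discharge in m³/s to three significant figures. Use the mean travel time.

3.05 m³/s

t̄ = (52.4 + 50.7 + 54.1) / 3 = 52.4 s
v_surface = L / t̄ = 41.4 / 52.4 = 0.7901 m/s
v_mean = 0.82 × 0.7901 = 0.6479 m/s
Q = A × v_mean = 4.71 × 0.6479 = 3.051 m³/s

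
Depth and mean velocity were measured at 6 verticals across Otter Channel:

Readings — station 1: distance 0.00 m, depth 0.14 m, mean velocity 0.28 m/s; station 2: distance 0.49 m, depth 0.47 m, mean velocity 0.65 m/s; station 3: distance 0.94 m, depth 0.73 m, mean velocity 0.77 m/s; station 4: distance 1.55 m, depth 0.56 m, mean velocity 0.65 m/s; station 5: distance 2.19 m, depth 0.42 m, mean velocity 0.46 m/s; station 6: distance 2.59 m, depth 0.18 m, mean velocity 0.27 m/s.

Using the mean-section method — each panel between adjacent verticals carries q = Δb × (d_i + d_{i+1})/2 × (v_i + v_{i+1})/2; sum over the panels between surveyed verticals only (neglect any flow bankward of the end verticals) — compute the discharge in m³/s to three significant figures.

0.758 m³/s

Panel 1-2: Δb = 0.49 m, d̄ = (0.14+0.47)/2 = 0.305, v̄ = (0.28+0.65)/2 = 0.465 → q = 0.49×0.305×0.465 = 0.06949 m³/s
Panel 2-3: Δb = 0.45 m, d̄ = (0.47+0.73)/2 = 0.6, v̄ = (0.65+0.77)/2 = 0.71 → q = 0.45×0.6×0.71 = 0.1917 m³/s
Panel 3-4: Δb = 0.61 m, d̄ = (0.73+0.56)/2 = 0.645, v̄ = (0.77+0.65)/2 = 0.71 → q = 0.61×0.645×0.71 = 0.2793 m³/s
Panel 4-5: Δb = 0.64 m, d̄ = (0.56+0.42)/2 = 0.49, v̄ = (0.65+0.46)/2 = 0.555 → q = 0.64×0.49×0.555 = 0.1740 m³/s
Panel 5-6: Δb = 0.4 m, d̄ = (0.42+0.18)/2 = 0.3, v̄ = (0.46+0.27)/2 = 0.365 → q = 0.4×0.3×0.365 = 0.04380 m³/s
Q = Σ q = 0.7584 m³/s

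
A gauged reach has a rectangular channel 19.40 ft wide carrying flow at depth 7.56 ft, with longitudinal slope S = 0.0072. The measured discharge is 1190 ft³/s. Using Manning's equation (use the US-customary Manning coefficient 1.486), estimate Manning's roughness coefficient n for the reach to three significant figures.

0.0408

A = b·y = 19.40 × 7.56 = 146.7 ft²
P = b + 2y = 19.40 + 2×7.56 = 34.52 ft
R = A/P = 146.7/34.52 = 4.249 ft
n = (1.486/Q)·A·R^(2/3)·S^(1/2) = (1.486/1190) × 146.7 × 2.623 × 0.08485 = 0.04077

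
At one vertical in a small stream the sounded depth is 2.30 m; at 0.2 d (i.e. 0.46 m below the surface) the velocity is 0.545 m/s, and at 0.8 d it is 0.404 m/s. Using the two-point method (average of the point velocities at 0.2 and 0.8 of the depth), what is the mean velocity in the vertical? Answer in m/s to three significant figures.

v̄ = (0.545 + 0.404) / 2 = 0.4745 m/s

0.475 m/s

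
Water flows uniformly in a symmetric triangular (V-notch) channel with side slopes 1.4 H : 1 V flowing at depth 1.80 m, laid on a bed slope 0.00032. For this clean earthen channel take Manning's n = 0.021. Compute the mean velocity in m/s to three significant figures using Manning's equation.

0.692 m/s

A = z·y² = 1.4×1.80² = 4.536 m²
P = 2y√(1+z²) = 2×1.80×√(1+1.4²) = 6.194 m
R = A/P = 4.536/6.194 = 0.7324 m
Q = (1/n)·A·R^(2/3)·S^(1/2) = (1/0.021) × 4.536 × 0.7324^(2/3) × 0.00032^(1/2) = 3.139 m³/s
V = Q/A = 3.139/4.536 = 0.6921 m/s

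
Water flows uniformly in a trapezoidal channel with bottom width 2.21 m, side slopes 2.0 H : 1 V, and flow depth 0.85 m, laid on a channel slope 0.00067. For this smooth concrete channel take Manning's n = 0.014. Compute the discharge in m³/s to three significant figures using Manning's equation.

4.14 m³/s

A = (b + z·y)·y = (2.21 + 2.0×0.85)×0.85 = 3.324 m²
P = b + 2y√(1+z²) = 2.21 + 2×0.85×√(1+2.0²) = 6.011 m
R = A/P = 3.324/6.011 = 0.5529 m
Q = (1/n)·A·R^(2/3)·S^(1/2) = (1/0.014) × 3.324 × 0.5529^(2/3) × 0.00067^(1/2) = 4.139 m³/s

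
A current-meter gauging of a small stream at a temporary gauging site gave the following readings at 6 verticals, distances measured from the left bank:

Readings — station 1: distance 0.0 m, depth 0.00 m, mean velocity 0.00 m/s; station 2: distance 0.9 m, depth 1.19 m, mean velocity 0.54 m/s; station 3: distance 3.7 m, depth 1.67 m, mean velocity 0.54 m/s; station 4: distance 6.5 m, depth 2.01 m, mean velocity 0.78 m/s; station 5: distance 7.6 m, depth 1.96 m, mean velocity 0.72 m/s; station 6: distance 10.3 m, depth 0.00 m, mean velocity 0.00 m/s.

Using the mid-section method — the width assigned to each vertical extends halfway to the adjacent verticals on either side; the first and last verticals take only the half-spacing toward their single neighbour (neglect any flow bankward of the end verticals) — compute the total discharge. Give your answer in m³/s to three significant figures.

9.45 m³/s

w_2 = (3.7 − 0.0)/2 = 1.85 m; q_2 = 0.54 × 1.19 × 1.85 = 1.189 m³/s
w_3 = (6.5 − 0.9)/2 = 2.8 m; q_3 = 0.54 × 1.67 × 2.8 = 2.525 m³/s
w_4 = (7.6 − 3.7)/2 = 1.95 m; q_4 = 0.78 × 2.01 × 1.95 = 3.057 m³/s
w_5 = (10.3 − 6.5)/2 = 1.9 m; q_5 = 0.72 × 1.96 × 1.9 = 2.681 m³/s
Stations 1, 6 contribute zero (depth or velocity is 0).
Q = Σ qᵢ = 9.452 m³/s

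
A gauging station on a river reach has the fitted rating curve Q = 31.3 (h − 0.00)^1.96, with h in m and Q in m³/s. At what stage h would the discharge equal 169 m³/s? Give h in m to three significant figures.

2.36 m

h − h₀ = (Q/C)^(1/b) = (169/31.3)^(1/1.96) = 2.364 m
h = 0.00 + 2.364 = 2.364 m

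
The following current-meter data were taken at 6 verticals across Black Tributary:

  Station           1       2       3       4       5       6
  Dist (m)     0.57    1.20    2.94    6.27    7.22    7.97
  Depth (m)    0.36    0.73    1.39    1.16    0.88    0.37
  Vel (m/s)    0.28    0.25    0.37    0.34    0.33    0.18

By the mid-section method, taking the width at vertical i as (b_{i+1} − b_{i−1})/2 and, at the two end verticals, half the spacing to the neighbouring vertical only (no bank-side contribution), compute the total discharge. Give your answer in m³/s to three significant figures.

2.67 m³/s

w_1 = (1.20 − 0.57)/2 = 0.315 m; q_1 = 0.28 × 0.36 × 0.315 = 0.03175 m³/s
w_2 = (2.94 − 0.57)/2 = 1.185 m; q_2 = 0.25 × 0.73 × 1.185 = 0.2163 m³/s
w_3 = (6.27 − 1.20)/2 = 2.535 m; q_3 = 0.37 × 1.39 × 2.535 = 1.304 m³/s
w_4 = (7.22 − 2.94)/2 = 2.14 m; q_4 = 0.34 × 1.16 × 2.14 = 0.8440 m³/s
w_5 = (7.97 − 6.27)/2 = 0.85 m; q_5 = 0.33 × 0.88 × 0.85 = 0.2468 m³/s
w_6 = (7.97 − 7.22)/2 = 0.375 m; q_6 = 0.18 × 0.37 × 0.375 = 0.02498 m³/s
Q = Σ qᵢ = 2.668 m³/s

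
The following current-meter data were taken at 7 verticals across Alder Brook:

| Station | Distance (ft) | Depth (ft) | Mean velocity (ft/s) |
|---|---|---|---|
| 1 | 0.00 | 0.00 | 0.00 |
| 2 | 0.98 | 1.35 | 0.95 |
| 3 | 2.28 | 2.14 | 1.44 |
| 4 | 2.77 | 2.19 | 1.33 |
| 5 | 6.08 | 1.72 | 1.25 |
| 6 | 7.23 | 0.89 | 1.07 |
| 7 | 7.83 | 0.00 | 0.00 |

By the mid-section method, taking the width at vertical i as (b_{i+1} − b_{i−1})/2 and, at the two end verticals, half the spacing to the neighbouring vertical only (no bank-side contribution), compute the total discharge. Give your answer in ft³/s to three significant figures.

w_2 = (2.28 − 0.00)/2 = 1.14 ft; q_2 = 0.95 × 1.35 × 1.14 = 1.462 ft³/s
w_3 = (2.77 − 0.98)/2 = 0.895 ft; q_3 = 1.44 × 2.14 × 0.895 = 2.758 ft³/s
w_4 = (6.08 − 2.28)/2 = 1.9 ft; q_4 = 1.33 × 2.19 × 1.9 = 5.534 ft³/s
w_5 = (7.23 − 2.77)/2 = 2.23 ft; q_5 = 1.25 × 1.72 × 2.23 = 4.795 ft³/s
w_6 = (7.83 − 6.08)/2 = 0.875 ft; q_6 = 1.07 × 0.89 × 0.875 = 0.8333 ft³/s
Stations 1, 7 contribute zero (depth or velocity is 0).
Q = Σ qᵢ = 15.38 ft³/s

15.4 ft³/s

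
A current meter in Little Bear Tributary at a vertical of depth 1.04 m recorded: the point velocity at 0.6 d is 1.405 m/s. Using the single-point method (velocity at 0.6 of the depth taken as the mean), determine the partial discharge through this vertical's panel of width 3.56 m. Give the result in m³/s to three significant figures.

v̄ = v₀.₆ = 1.405 m/s
q = v̄ × d × w = 1.405 × 1.04 × 3.56 = 5.202 m³/s

5.20 m³/s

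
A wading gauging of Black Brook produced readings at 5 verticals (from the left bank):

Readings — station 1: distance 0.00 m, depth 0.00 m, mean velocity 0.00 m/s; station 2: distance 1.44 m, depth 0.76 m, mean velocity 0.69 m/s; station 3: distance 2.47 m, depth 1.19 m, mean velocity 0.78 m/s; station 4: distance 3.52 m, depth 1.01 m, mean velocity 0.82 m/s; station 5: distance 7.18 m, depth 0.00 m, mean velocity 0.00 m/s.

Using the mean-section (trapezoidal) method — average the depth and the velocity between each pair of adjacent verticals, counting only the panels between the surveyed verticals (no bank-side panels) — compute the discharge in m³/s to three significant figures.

Panel 1-2: Δb = 1.44 m, d̄ = (0.00+0.76)/2 = 0.38, v̄ = (0.00+0.69)/2 = 0.345 → q = 1.44×0.38×0.345 = 0.1888 m³/s
Panel 2-3: Δb = 1.03 m, d̄ = (0.76+1.19)/2 = 0.975, v̄ = (0.69+0.78)/2 = 0.735 → q = 1.03×0.975×0.735 = 0.7381 m³/s
Panel 3-4: Δb = 1.05 m, d̄ = (1.19+1.01)/2 = 1.1, v̄ = (0.78+0.82)/2 = 0.8 → q = 1.05×1.1×0.8 = 0.9240 m³/s
Panel 4-5: Δb = 3.66 m, d̄ = (1.01+0.00)/2 = 0.505, v̄ = (0.82+0.00)/2 = 0.41 → q = 3.66×0.505×0.41 = 0.7578 m³/s
Q = Σ q = 2.609 m³/s

2.61 m³/s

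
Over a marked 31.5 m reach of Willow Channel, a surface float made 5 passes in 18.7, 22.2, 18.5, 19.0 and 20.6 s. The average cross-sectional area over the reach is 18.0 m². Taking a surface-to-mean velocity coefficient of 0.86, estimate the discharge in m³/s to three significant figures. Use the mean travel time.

t̄ = (18.7 + 22.2 + 18.5 + 19.0 + 20.6) / 5 = 19.8 s
v_surface = L / t̄ = 31.5 / 19.8 = 1.591 m/s
v_mean = 0.86 × 1.591 = 1.368 m/s
Q = A × v_mean = 18.0 × 1.368 = 24.63 m³/s

24.6 m³/s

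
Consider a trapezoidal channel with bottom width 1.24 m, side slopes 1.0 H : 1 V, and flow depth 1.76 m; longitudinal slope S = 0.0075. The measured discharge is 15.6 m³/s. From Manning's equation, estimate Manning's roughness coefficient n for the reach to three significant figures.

0.0263

A = (b + z·y)·y = (1.24 + 1.0×1.76)×1.76 = 5.280 m²
P = b + 2y√(1+z²) = 1.24 + 2×1.76×√(1+1.0²) = 6.218 m
R = A/P = 5.280/6.218 = 0.8491 m
n = (1/Q)·A·R^(2/3)·S^(1/2) = (1/15.6) × 5.280 × 0.8967 × 0.08660 = 0.02628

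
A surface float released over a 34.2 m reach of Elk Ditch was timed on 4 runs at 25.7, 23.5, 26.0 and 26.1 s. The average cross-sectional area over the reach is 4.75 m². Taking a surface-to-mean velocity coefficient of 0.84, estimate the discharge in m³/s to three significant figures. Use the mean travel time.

t̄ = (25.7 + 23.5 + 26.0 + 26.1) / 4 = 25.325 s
v_surface = L / t̄ = 34.2 / 25.325 = 1.350 m/s
v_mean = 0.84 × 1.350 = 1.134 m/s
Q = A × v_mean = 4.75 × 1.134 = 5.388 m³/s

5.39 m³/s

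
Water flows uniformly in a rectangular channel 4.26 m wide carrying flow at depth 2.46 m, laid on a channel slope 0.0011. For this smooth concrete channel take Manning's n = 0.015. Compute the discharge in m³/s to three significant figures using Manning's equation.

25.3 m³/s

A = b·y = 4.26 × 2.46 = 10.48 m²
P = b + 2y = 4.26 + 2×2.46 = 9.180 m
R = A/P = 10.48/9.180 = 1.142 m
Q = (1/n)·A·R^(2/3)·S^(1/2) = (1/0.015) × 10.48 × 1.142^(2/3) × 0.0011^(1/2) = 25.31 m³/s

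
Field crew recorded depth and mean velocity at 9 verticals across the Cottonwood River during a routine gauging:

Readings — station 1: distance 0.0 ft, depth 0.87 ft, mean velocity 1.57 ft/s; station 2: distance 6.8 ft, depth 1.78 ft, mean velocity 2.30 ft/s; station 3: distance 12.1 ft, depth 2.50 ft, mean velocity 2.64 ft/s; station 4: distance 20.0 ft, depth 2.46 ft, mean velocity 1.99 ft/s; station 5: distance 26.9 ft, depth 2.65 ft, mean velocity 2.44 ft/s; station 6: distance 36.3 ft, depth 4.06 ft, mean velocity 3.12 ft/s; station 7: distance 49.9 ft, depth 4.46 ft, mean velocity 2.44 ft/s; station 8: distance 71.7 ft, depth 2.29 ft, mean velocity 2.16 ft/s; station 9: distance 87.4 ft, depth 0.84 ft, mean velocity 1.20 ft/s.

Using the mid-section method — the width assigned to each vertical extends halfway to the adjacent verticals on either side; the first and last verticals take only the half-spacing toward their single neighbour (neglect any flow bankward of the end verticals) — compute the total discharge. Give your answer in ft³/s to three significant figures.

w_1 = (6.8 − 0.0)/2 = 3.4 ft; q_1 = 1.57 × 0.87 × 3.4 = 4.644 ft³/s
w_2 = (12.1 − 0.0)/2 = 6.05 ft; q_2 = 2.30 × 1.78 × 6.05 = 24.77 ft³/s
w_3 = (20.0 − 6.8)/2 = 6.6 ft; q_3 = 2.64 × 2.50 × 6.6 = 43.56 ft³/s
w_4 = (26.9 − 12.1)/2 = 7.4 ft; q_4 = 1.99 × 2.46 × 7.4 = 36.23 ft³/s
w_5 = (36.3 − 20.0)/2 = 8.15 ft; q_5 = 2.44 × 2.65 × 8.15 = 52.70 ft³/s
w_6 = (49.9 − 26.9)/2 = 11.5 ft; q_6 = 3.12 × 4.06 × 11.5 = 145.7 ft³/s
w_7 = (71.7 − 36.3)/2 = 17.7 ft; q_7 = 2.44 × 4.46 × 17.7 = 192.6 ft³/s
w_8 = (87.4 − 49.9)/2 = 18.75 ft; q_8 = 2.16 × 2.29 × 18.75 = 92.75 ft³/s
w_9 = (87.4 − 71.7)/2 = 7.85 ft; q_9 = 1.20 × 0.84 × 7.85 = 7.913 ft³/s
Q = Σ qᵢ = 600.8 ft³/s

601 ft³/s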